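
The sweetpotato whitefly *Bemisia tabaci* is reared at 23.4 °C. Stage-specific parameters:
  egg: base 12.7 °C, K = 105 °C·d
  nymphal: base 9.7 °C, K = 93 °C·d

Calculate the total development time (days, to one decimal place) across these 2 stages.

egg: 105 / (23.4 − 12.7) = 105 / 10.7 = 9.813 d.
nymphal: 93 / (23.4 − 9.7) = 93 / 13.7 = 6.788 d.
Sum = 16.601 ≈ 16.6 days.

16.6 days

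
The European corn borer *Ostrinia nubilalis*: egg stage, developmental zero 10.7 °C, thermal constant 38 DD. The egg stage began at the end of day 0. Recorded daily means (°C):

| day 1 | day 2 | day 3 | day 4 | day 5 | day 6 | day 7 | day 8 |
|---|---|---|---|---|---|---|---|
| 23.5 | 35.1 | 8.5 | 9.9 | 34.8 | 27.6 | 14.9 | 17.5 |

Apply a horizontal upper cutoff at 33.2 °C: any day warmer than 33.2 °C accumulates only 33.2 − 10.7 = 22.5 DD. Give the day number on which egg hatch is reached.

Daily DD above 10.7 °C (capped at 22.5): 12.8, 22.5, 0.0, 0.0, 22.5, 16.9, 4.2, 6.8.
Cumulative: 12.8, 35.3, 35.3, 35.3, 57.8, 74.7, 78.9, 85.7.
The total first reaches 38 DD on day 5.

day 5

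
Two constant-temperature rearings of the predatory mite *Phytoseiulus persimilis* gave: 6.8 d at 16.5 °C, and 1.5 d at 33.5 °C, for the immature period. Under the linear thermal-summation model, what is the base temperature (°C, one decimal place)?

Under the model K = D·(T − T_b), so D₁·(T₁ − T_b) = D₂·(T₂ − T_b).
6.8·(16.5 − T_b) = 1.5·(33.5 − T_b)
T_b = (6.8·16.5 − 1.5·33.5) / (6.8 − 1.5) = 61.95 / 5.3 = 11.689 °C ≈ 11.7 °C.

11.7 °C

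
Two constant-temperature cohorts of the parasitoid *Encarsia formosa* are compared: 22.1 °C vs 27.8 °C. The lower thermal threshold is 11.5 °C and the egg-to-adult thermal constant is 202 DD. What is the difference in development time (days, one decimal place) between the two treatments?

At 22.1 °C: 202 / (22.1 − 11.5) = 202 / 10.6 = 19.057 d.
At 27.8 °C: 202 / (27.8 − 11.5) = 202 / 16.3 = 12.393 d.
Difference = |19.057 − 12.393| = 6.664 ≈ 6.7 days.

6.7 days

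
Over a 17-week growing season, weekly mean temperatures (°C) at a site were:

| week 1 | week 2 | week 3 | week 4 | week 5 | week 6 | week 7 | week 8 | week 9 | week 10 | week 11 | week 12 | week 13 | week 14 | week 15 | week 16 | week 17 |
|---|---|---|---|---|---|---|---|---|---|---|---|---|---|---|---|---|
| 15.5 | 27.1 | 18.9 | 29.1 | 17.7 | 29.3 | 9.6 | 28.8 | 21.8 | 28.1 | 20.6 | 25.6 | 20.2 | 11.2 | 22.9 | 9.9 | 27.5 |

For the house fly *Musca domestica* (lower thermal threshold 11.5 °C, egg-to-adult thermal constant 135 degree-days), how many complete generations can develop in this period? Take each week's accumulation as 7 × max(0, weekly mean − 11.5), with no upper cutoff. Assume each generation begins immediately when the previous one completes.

Weekly DD (7 × max(0, T̄ − 11.5)): 28.0, 109.2, 51.8, 123.2, 43.4, 124.6, 0.0, 121.1, 72.1, 116.2, 63.7, 98.7, 60.9, 0.0, 79.8, 0.0, 112.0.
Season total = 1204.7 DD.
Complete generations = ⌊1204.7 / 135⌋ = 8.

8 generations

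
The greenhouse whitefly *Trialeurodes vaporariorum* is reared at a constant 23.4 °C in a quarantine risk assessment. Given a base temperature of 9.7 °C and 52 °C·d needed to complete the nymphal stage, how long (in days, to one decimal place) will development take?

Daily accumulation = 23.4 − 9.7 = 13.7 DD/day.
Duration = 52 / 13.7 = 3.796 ≈ 3.8 days.

3.8 days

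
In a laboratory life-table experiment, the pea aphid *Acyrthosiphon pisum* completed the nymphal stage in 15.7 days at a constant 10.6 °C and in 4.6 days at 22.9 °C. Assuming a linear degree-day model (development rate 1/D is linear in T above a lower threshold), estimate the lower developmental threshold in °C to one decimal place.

Under the model K = D·(T − T_b), so D₁·(T₁ − T_b) = D₂·(T₂ − T_b).
15.7·(10.6 − T_b) = 4.6·(22.9 − T_b)
T_b = (15.7·10.6 − 4.6·22.9) / (15.7 − 4.6) = 61.08 / 11.1 = 5.503 °C ≈ 5.5 °C.

5.5 °C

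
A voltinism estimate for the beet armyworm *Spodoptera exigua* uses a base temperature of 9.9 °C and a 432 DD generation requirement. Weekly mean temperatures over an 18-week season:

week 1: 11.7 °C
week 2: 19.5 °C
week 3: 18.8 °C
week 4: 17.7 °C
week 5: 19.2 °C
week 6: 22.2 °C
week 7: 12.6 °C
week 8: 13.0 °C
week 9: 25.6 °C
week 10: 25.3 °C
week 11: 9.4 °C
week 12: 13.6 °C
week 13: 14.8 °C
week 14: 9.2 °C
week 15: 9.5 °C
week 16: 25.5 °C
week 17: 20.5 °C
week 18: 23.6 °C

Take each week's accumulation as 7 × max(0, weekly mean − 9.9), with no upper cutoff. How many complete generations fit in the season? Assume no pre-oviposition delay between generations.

2 generations

Weekly DD (7 × max(0, T̄ − 9.9)): 12.6, 67.2, 62.3, 54.6, 65.1, 86.1, 18.9, 21.7, 109.9, 107.8, 0.0, 25.9, 34.3, 0.0, 0.0, 109.2, 74.2, 95.9.
Season total = 945.7 DD.
Complete generations = ⌊945.7 / 432⌋ = 2.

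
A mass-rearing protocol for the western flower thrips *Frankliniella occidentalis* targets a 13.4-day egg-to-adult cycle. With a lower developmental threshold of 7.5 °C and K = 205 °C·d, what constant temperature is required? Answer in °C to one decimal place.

22.8 °C

Required daily accumulation = 205 / 13.4 = 15.299 DD/day.
T = T_base + 15.299 = 7.5 + 15.299 = 22.799 ≈ 22.8 °C.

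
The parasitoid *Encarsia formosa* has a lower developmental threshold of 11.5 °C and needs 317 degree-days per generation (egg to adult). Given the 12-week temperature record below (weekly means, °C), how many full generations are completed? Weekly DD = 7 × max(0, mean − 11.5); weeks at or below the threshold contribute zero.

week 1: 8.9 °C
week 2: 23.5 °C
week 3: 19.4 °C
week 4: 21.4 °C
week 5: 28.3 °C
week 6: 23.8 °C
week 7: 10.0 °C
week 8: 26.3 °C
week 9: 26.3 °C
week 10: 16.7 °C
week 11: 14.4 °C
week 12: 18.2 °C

2 generations

Weekly DD (7 × max(0, T̄ − 11.5)): 0.0, 84.0, 55.3, 69.3, 117.6, 86.1, 0.0, 103.6, 103.6, 36.4, 20.3, 46.9.
Season total = 723.1 DD.
Complete generations = ⌊723.1 / 317⌋ = 2.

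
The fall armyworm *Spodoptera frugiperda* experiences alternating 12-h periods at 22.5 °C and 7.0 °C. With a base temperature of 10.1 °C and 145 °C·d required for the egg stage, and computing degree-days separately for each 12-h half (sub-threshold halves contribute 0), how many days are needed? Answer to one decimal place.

23.4 days

Day half: max(0, 22.5 − 10.1) × 0.5 = 12.4 × 0.5 = 6.20 DD.
Night half: max(0, 7.0 − 10.1) × 0.5 = 0.0 × 0.5 = 0.00 DD.
Per 24 h: 6.20 DD/day.
Duration = 145 / 6.20 = 23.387 ≈ 23.4 days.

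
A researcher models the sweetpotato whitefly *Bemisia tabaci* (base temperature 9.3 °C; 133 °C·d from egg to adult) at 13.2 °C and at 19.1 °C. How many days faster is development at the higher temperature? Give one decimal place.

20.5 days

At 13.2 °C: 133 / (13.2 − 9.3) = 133 / 3.9 = 34.103 d.
At 19.1 °C: 133 / (19.1 − 9.3) = 133 / 9.8 = 13.571 d.
Difference = |34.103 − 13.571| = 20.531 ≈ 20.5 days.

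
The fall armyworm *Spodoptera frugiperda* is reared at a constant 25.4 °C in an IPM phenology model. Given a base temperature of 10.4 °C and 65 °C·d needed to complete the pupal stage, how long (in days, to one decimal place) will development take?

4.3 days

Daily accumulation = 25.4 − 10.4 = 15.0 DD/day.
Duration = 65 / 15.0 = 4.333 ≈ 4.3 days.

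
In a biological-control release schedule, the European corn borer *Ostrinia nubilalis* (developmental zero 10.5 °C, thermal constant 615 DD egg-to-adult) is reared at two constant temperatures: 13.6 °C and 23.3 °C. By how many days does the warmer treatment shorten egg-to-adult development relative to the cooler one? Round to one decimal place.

At 13.6 °C: 615 / (13.6 − 10.5) = 615 / 3.1 = 198.387 d.
At 23.3 °C: 615 / (23.3 − 10.5) = 615 / 12.8 = 48.047 d.
Difference = |198.387 − 48.047| = 150.340 ≈ 150.3 days.

150.3 days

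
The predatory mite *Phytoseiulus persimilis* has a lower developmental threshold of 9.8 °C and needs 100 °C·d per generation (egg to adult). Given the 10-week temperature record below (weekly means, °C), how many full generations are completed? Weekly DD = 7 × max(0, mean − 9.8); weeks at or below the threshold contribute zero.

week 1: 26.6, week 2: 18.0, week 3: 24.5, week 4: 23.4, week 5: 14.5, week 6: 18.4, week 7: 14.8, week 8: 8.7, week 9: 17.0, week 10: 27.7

6 generations

Weekly DD (7 × max(0, T̄ − 9.8)): 117.6, 57.4, 102.9, 95.2, 32.9, 60.2, 35.0, 0.0, 50.4, 125.3.
Season total = 676.9 DD.
Complete generations = ⌊676.9 / 100⌋ = 6.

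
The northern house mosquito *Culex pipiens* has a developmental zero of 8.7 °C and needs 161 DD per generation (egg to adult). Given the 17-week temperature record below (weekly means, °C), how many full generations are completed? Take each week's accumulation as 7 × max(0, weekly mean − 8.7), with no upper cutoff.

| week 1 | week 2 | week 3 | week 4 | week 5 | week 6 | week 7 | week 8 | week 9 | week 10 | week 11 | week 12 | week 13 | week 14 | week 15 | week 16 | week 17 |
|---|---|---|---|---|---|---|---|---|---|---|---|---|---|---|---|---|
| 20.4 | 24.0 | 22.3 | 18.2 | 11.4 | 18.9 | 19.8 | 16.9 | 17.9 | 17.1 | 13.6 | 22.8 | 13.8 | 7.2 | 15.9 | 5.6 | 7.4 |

Weekly DD (7 × max(0, T̄ − 8.7)): 81.9, 107.1, 95.2, 66.5, 18.9, 71.4, 77.7, 57.4, 64.4, 58.8, 34.3, 98.7, 35.7, 0.0, 50.4, 0.0, 0.0.
Season total = 918.4 DD.
Complete generations = ⌊918.4 / 161⌋ = 5.

5 generations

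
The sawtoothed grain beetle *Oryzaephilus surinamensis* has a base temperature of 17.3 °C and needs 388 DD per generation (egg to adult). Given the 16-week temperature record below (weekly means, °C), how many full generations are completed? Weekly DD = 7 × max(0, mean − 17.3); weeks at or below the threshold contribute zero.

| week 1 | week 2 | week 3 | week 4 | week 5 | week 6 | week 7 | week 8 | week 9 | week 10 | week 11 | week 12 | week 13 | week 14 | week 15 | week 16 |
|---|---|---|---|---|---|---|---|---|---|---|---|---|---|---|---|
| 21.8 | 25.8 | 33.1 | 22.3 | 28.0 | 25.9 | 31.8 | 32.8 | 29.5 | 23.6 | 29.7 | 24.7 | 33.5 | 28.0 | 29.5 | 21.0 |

Weekly DD (7 × max(0, T̄ − 17.3)): 31.5, 59.5, 110.6, 35.0, 74.9, 60.2, 101.5, 108.5, 85.4, 44.1, 86.8, 51.8, 113.4, 74.9, 85.4, 25.9.
Season total = 1149.4 DD.
Complete generations = ⌊1149.4 / 388⌋ = 2.

2 generations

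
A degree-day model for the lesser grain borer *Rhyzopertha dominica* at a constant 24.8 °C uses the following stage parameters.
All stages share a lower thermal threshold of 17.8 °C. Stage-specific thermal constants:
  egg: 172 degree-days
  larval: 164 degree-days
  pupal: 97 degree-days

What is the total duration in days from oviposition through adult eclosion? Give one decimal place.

Daily accumulation at 24.8 °C = 24.8 − 17.8 = 7.0 DD/day.
Total K = 172 + 164 + 97 = 433 DD.
Total duration = 433 / 7.0 = 61.857 ≈ 61.9 days.

61.9 days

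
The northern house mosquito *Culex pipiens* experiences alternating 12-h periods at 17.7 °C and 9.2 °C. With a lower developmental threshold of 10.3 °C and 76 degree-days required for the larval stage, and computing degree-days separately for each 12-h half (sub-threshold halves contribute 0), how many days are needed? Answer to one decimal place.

Day half: max(0, 17.7 − 10.3) × 0.5 = 7.4 × 0.5 = 3.70 DD.
Night half: max(0, 9.2 − 10.3) × 0.5 = 0.0 × 0.5 = 0.00 DD.
Per 24 h: 3.70 DD/day.
Duration = 76 / 3.70 = 20.541 ≈ 20.5 days.

20.5 days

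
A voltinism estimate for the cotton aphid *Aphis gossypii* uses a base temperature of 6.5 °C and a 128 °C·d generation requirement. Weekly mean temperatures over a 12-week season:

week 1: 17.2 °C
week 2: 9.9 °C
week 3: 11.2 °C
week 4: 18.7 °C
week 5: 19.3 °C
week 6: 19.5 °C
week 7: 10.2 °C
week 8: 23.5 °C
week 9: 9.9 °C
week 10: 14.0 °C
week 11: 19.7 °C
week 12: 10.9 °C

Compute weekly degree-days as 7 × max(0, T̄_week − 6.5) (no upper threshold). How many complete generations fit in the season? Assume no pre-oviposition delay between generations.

Weekly DD (7 × max(0, T̄ − 6.5)): 74.9, 23.8, 32.9, 85.4, 89.6, 91.0, 25.9, 119.0, 23.8, 52.5, 92.4, 30.8.
Season total = 742.0 DD.
Complete generations = ⌊742.0 / 128⌋ = 5.

5 generations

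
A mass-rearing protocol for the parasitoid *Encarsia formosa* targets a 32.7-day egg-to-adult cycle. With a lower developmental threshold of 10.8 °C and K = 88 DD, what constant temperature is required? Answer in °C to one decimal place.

13.5 °C

Required daily accumulation = 88 / 32.7 = 2.691 DD/day.
T = T_base + 2.691 = 10.8 + 2.691 = 13.491 ≈ 13.5 °C.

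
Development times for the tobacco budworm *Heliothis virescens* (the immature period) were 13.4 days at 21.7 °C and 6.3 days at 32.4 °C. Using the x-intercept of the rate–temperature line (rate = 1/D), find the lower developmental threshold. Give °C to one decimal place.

12.2 °C

Equal thermal constants: D₁(T₁ − T_b) = D₂(T₂ − T_b).
13.4·(21.7 − T_b) = 6.3·(32.4 − T_b)
T_b = (13.4·21.7 − 6.3·32.4) / (13.4 − 6.3) = 86.66 / 7.1 = 12.206 °C ≈ 12.2 °C.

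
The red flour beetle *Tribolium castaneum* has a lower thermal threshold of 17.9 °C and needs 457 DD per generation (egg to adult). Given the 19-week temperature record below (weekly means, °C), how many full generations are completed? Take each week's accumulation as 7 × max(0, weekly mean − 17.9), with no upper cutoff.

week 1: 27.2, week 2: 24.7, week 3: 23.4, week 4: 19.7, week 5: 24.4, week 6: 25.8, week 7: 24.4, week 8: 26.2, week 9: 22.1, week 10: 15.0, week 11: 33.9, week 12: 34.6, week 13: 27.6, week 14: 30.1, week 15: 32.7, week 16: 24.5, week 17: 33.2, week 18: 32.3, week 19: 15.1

Weekly DD (7 × max(0, T̄ − 17.9)): 65.1, 47.6, 38.5, 12.6, 45.5, 55.3, 45.5, 58.1, 29.4, 0.0, 112.0, 116.9, 67.9, 85.4, 103.6, 46.2, 107.1, 100.8, 0.0.
Season total = 1137.5 DD.
Complete generations = ⌊1137.5 / 457⌋ = 2.

2 generations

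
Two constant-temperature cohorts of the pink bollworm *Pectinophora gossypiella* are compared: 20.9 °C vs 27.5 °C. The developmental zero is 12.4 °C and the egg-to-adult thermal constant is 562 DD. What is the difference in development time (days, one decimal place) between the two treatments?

At 20.9 °C: 562 / (20.9 − 12.4) = 562 / 8.5 = 66.118 d.
At 27.5 °C: 562 / (27.5 − 12.4) = 562 / 15.1 = 37.219 d.
Difference = |66.118 − 37.219| = 28.899 ≈ 28.9 days.

28.9 days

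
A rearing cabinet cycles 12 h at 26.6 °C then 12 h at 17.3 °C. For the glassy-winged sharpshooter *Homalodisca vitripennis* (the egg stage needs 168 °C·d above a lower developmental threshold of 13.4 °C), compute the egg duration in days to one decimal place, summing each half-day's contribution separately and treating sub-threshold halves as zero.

Day half: max(0, 26.6 − 13.4) × 0.5 = 13.2 × 0.5 = 6.60 DD.
Night half: max(0, 17.3 − 13.4) × 0.5 = 3.9 × 0.5 = 1.95 DD.
Per 24 h: 8.55 DD/day.
Duration = 168 / 8.55 = 19.649 ≈ 19.6 days.

19.6 days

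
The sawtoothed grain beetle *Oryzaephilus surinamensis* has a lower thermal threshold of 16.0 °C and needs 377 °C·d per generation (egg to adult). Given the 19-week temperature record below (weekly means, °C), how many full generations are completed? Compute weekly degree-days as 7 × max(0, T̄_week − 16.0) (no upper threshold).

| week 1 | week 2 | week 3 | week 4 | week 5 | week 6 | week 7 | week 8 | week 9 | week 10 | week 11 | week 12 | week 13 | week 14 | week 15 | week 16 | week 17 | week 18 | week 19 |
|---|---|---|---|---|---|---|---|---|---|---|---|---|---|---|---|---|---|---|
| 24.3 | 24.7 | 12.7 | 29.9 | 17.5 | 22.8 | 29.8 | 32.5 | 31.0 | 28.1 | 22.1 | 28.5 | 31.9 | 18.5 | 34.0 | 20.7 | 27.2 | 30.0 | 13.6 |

3 generations

Weekly DD (7 × max(0, T̄ − 16.0)): 58.1, 60.9, 0.0, 97.3, 10.5, 47.6, 96.6, 115.5, 105.0, 84.7, 42.7, 87.5, 111.3, 17.5, 126.0, 32.9, 78.4, 98.0, 0.0.
Season total = 1270.5 DD.
Complete generations = ⌊1270.5 / 377⌋ = 3.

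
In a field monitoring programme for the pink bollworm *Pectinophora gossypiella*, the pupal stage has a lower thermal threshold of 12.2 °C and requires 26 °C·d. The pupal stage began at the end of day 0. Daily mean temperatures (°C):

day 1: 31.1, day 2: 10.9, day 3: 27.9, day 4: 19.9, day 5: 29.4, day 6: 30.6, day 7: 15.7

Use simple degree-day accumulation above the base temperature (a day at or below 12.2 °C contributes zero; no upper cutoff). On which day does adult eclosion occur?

Daily DD above 12.2 °C: 18.9, 0.0, 15.7, 7.7, 17.2, 18.4, 3.5.
Cumulative: 18.9, 18.9, 34.6, 42.3, 59.5, 77.9, 81.4.
The total first reaches 26 DD on day 3.

day 3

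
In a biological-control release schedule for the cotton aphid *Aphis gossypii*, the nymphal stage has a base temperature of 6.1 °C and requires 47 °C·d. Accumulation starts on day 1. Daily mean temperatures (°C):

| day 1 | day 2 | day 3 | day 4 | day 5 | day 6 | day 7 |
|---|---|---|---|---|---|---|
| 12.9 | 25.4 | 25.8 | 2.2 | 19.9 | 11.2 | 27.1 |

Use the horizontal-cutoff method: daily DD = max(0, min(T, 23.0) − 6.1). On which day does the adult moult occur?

Daily DD above 6.1 °C (capped at 16.9): 6.8, 16.9, 16.9, 0.0, 13.8, 5.1, 16.9.
Cumulative: 6.8, 23.7, 40.6, 40.6, 54.4, 59.5, 76.4.
The total first reaches 47 DD on day 5.

day 5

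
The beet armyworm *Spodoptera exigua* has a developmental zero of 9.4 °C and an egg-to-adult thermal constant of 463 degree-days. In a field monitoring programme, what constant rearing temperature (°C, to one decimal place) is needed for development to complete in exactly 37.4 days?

21.8 °C

Required daily accumulation = 463 / 37.4 = 12.380 DD/day.
T = T_base + 12.380 = 9.4 + 12.380 = 21.780 ≈ 21.8 °C.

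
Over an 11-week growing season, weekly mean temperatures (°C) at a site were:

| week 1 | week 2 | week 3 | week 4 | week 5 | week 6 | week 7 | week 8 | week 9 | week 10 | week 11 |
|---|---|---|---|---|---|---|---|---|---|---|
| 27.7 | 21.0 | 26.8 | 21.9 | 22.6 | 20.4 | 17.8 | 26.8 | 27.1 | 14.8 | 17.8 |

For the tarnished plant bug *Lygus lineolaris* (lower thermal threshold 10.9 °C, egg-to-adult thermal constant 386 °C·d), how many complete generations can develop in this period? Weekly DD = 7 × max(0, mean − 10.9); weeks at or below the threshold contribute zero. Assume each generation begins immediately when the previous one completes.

Weekly DD (7 × max(0, T̄ − 10.9)): 117.6, 70.7, 111.3, 77.0, 81.9, 66.5, 48.3, 111.3, 113.4, 27.3, 48.3.
Season total = 873.6 DD.
Complete generations = ⌊873.6 / 386⌋ = 2.

2 generations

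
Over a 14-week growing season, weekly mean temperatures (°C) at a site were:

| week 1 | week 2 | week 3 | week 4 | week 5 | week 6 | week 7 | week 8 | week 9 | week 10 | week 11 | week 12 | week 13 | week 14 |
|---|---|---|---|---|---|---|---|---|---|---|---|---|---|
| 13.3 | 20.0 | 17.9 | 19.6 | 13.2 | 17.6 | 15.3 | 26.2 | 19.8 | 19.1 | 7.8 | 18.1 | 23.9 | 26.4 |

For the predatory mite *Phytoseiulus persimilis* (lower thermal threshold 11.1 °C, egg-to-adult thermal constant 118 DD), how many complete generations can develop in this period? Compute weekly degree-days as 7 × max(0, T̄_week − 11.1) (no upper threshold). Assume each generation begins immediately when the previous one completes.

Weekly DD (7 × max(0, T̄ − 11.1)): 15.4, 62.3, 47.6, 59.5, 14.7, 45.5, 29.4, 105.7, 60.9, 56.0, 0.0, 49.0, 89.6, 107.1.
Season total = 742.7 DD.
Complete generations = ⌊742.7 / 118⌋ = 6.

6 generations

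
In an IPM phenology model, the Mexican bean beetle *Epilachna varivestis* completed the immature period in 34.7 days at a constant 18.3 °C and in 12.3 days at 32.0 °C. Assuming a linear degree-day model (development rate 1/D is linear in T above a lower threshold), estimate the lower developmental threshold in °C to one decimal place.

10.8 °C

Linear rate model ⇒ the product D·(T − T_b) is constant across temperatures.
34.7·(18.3 − T_b) = 12.3·(32.0 − T_b)
T_b = (34.7·18.3 − 12.3·32.0) / (34.7 − 12.3) = 241.41 / 22.4 = 10.777 °C ≈ 10.8 °C.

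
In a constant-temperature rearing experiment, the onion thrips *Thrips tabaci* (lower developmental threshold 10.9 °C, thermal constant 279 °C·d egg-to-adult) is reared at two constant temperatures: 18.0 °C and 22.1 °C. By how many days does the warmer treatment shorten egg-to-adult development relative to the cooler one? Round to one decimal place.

14.4 days

At 18.0 °C: 279 / (18.0 − 10.9) = 279 / 7.1 = 39.296 d.
At 22.1 °C: 279 / (22.1 − 10.9) = 279 / 11.2 = 24.911 d.
Difference = |39.296 − 24.911| = 14.385 ≈ 14.4 days.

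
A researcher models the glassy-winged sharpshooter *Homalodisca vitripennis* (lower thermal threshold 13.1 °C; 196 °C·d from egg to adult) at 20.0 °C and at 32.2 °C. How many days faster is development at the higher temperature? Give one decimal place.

18.1 days

At 20.0 °C: 196 / (20.0 − 13.1) = 196 / 6.9 = 28.406 d.
At 32.2 °C: 196 / (32.2 − 13.1) = 196 / 19.1 = 10.262 d.
Difference = |28.406 − 10.262| = 18.144 ≈ 18.1 days.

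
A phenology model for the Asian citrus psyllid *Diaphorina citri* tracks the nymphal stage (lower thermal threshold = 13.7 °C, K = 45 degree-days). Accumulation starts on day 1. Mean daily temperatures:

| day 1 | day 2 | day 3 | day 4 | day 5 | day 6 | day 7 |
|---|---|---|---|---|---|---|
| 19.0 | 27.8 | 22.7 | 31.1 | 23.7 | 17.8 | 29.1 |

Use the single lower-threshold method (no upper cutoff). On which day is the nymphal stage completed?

Daily DD above 13.7 °C: 5.3, 14.1, 9.0, 17.4, 10.0, 4.1, 15.4.
Cumulative: 5.3, 19.4, 28.4, 45.8, 55.8, 59.9, 75.3.
The total first reaches 45 DD on day 4.

day 4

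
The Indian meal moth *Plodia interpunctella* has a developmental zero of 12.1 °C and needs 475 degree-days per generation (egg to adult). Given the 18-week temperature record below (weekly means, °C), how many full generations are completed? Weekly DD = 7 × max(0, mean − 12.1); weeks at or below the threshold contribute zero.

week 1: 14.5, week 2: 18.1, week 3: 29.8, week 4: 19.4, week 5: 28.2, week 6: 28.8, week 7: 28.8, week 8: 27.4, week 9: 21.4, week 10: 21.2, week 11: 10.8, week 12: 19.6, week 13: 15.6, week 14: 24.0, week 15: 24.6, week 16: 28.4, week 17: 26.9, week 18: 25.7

Weekly DD (7 × max(0, T̄ − 12.1)): 16.8, 42.0, 123.9, 51.1, 112.7, 116.9, 116.9, 107.1, 65.1, 63.7, 0.0, 52.5, 24.5, 83.3, 87.5, 114.1, 103.6, 95.2.
Season total = 1376.9 DD.
Complete generations = ⌊1376.9 / 475⌋ = 2.

2 generations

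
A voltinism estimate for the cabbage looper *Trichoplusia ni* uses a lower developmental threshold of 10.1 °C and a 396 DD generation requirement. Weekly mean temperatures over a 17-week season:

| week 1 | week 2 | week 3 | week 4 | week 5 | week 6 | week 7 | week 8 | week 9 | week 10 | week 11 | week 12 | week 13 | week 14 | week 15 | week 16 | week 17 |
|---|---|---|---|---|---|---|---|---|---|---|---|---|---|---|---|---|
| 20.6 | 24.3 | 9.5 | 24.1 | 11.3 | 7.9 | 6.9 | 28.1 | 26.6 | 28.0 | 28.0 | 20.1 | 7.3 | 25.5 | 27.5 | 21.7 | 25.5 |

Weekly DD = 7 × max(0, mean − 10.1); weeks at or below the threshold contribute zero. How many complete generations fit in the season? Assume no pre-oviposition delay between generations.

Weekly DD (7 × max(0, T̄ − 10.1)): 73.5, 99.4, 0.0, 98.0, 8.4, 0.0, 0.0, 126.0, 115.5, 125.3, 125.3, 70.0, 0.0, 107.8, 121.8, 81.2, 107.8.
Season total = 1260.0 DD.
Complete generations = ⌊1260.0 / 396⌋ = 3.

3 generations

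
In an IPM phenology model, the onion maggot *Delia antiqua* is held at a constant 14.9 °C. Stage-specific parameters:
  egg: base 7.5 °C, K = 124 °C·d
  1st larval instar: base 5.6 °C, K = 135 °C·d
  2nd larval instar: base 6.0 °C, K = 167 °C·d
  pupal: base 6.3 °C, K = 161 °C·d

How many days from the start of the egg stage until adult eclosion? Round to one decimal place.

egg: 124 / (14.9 − 7.5) = 124 / 7.4 = 16.757 d.
1st larval instar: 135 / (14.9 − 5.6) = 135 / 9.3 = 14.516 d.
2nd larval instar: 167 / (14.9 − 6.0) = 167 / 8.9 = 18.764 d.
pupal: 161 / (14.9 − 6.3) = 161 / 8.6 = 18.721 d.
Sum = 68.758 ≈ 68.8 days.

68.8 days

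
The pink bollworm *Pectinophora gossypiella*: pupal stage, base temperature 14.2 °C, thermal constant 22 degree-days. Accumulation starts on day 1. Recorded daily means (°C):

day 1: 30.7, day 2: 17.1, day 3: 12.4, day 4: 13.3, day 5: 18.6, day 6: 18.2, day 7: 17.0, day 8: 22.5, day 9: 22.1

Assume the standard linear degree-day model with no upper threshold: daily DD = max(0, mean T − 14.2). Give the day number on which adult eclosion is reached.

Daily DD above 14.2 °C: 16.5, 2.9, 0.0, 0.0, 4.4, 4.0, 2.8, 8.3, 7.9.
Cumulative: 16.5, 19.4, 19.4, 19.4, 23.8, 27.8, 30.6, 38.9, 46.8.
The total first reaches 22 DD on day 5.

day 5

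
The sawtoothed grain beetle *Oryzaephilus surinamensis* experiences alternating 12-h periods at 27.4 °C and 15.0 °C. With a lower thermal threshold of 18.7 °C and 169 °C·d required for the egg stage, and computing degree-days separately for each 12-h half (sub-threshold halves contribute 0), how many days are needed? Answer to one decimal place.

Day half: max(0, 27.4 − 18.7) × 0.5 = 8.7 × 0.5 = 4.35 DD.
Night half: max(0, 15.0 − 18.7) × 0.5 = 0.0 × 0.5 = 0.00 DD.
Per 24 h: 4.35 DD/day.
Duration = 169 / 4.35 = 38.851 ≈ 38.9 days.

38.9 days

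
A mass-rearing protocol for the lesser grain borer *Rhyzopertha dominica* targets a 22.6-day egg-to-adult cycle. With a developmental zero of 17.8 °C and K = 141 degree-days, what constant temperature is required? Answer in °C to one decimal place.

24.0 °C

Required daily accumulation = 141 / 22.6 = 6.239 DD/day.
T = T_base + 6.239 = 17.8 + 6.239 = 24.039 ≈ 24.0 °C.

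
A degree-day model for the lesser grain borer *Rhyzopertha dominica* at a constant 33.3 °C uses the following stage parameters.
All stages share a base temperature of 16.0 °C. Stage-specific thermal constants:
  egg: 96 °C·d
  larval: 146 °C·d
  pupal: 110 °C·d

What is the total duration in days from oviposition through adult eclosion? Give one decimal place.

20.3 days

Daily accumulation at 33.3 °C = 33.3 − 16.0 = 17.3 DD/day.
Total K = 96 + 146 + 110 = 352 DD.
Total duration = 352 / 17.3 = 20.347 ≈ 20.3 days.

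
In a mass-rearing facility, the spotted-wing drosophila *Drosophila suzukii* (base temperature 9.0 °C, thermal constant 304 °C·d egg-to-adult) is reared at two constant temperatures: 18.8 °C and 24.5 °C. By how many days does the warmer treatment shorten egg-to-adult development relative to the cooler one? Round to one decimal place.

At 18.8 °C: 304 / (18.8 − 9.0) = 304 / 9.8 = 31.020 d.
At 24.5 °C: 304 / (24.5 − 9.0) = 304 / 15.5 = 19.613 d.
Difference = |31.020 − 19.613| = 11.408 ≈ 11.4 days.

11.4 days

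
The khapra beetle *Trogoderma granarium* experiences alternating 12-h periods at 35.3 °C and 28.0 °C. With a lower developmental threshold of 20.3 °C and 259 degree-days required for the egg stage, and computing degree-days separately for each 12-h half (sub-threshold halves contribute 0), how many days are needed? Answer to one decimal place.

Day half: max(0, 35.3 − 20.3) × 0.5 = 15.0 × 0.5 = 7.50 DD.
Night half: max(0, 28.0 − 20.3) × 0.5 = 7.7 × 0.5 = 3.85 DD.
Per 24 h: 11.35 DD/day.
Duration = 259 / 11.35 = 22.819 ≈ 22.8 days.

22.8 days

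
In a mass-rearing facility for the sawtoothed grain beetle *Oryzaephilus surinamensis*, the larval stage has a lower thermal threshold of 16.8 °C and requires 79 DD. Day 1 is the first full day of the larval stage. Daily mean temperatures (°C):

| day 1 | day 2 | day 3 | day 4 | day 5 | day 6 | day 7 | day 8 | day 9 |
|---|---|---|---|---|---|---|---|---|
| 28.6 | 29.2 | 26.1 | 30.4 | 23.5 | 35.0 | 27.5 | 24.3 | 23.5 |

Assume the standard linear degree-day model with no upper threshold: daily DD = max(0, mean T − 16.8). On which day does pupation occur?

Daily DD above 16.8 °C: 11.8, 12.4, 9.3, 13.6, 6.7, 18.2, 10.7, 7.5, 6.7.
Cumulative: 11.8, 24.2, 33.5, 47.1, 53.8, 72.0, 82.7, 90.2, 96.9.
The total first reaches 79 DD on day 7.

day 7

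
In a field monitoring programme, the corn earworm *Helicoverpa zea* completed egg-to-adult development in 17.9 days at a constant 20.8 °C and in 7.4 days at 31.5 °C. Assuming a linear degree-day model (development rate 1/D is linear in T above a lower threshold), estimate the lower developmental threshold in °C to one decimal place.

Under the model K = D·(T − T_b), so D₁·(T₁ − T_b) = D₂·(T₂ − T_b).
17.9·(20.8 − T_b) = 7.4·(31.5 − T_b)
T_b = (17.9·20.8 − 7.4·31.5) / (17.9 − 7.4) = 139.22 / 10.5 = 13.259 °C ≈ 13.3 °C.

13.3 °C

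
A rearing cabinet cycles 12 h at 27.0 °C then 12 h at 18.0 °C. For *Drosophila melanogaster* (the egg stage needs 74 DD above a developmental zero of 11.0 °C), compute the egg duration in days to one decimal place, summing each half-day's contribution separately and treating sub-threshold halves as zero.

Day half: max(0, 27.0 − 11.0) × 0.5 = 16.0 × 0.5 = 8.00 DD.
Night half: max(0, 18.0 − 11.0) × 0.5 = 7.0 × 0.5 = 3.50 DD.
Per 24 h: 11.50 DD/day.
Duration = 74 / 11.50 = 6.435 ≈ 6.4 days.

6.4 days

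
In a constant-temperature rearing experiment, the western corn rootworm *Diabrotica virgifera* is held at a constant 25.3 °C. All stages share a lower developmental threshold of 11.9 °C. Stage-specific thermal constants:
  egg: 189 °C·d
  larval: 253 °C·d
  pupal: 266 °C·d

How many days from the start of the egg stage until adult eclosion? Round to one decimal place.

Daily accumulation at 25.3 °C = 25.3 − 11.9 = 13.4 DD/day.
Total K = 189 + 253 + 266 = 708 DD.
Total duration = 708 / 13.4 = 52.836 ≈ 52.8 days.

52.8 days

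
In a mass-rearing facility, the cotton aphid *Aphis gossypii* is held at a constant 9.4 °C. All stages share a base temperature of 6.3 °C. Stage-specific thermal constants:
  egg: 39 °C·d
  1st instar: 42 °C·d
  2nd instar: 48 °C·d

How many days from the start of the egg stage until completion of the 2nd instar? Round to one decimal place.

Daily accumulation at 9.4 °C = 9.4 − 6.3 = 3.1 DD/day.
Total K = 39 + 42 + 48 = 129 DD.
Total duration = 129 / 3.1 = 41.613 ≈ 41.6 days.

41.6 days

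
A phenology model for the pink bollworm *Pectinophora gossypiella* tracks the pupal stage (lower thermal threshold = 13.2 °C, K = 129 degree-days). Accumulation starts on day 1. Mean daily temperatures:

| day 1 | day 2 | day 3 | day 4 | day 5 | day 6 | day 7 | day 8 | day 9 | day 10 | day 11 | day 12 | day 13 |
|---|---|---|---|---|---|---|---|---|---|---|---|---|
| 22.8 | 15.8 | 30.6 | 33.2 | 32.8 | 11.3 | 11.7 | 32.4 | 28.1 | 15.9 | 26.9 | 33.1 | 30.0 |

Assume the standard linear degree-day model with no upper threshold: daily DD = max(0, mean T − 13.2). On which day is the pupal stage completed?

Daily DD above 13.2 °C: 9.6, 2.6, 17.4, 20.0, 19.6, 0.0, 0.0, 19.2, 14.9, 2.7, 13.7, 19.9, 16.8.
Cumulative: 9.6, 12.2, 29.6, 49.6, 69.2, 69.2, 69.2, 88.4, 103.3, 106.0, 119.7, 139.6, 156.4.
The total first reaches 129 DD on day 12.

day 12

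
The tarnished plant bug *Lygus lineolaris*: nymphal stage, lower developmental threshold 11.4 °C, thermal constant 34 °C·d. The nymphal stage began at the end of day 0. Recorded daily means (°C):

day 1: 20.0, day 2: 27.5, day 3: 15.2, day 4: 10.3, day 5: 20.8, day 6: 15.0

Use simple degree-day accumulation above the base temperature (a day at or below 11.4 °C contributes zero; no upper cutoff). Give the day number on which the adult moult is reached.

Daily DD above 11.4 °C: 8.6, 16.1, 3.8, 0.0, 9.4, 3.6.
Cumulative: 8.6, 24.7, 28.5, 28.5, 37.9, 41.5.
The total first reaches 34 DD on day 5.

day 5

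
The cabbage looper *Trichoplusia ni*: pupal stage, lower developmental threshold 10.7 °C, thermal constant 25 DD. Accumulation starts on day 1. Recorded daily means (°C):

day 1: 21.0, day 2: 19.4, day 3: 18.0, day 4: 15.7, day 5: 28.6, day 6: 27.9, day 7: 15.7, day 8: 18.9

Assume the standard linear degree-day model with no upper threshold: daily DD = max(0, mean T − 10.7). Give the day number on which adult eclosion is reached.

day 3

Daily DD above 10.7 °C: 10.3, 8.7, 7.3, 5.0, 17.9, 17.2, 5.0, 8.2.
Cumulative: 10.3, 19.0, 26.3, 31.3, 49.2, 66.4, 71.4, 79.6.
The total first reaches 25 DD on day 3.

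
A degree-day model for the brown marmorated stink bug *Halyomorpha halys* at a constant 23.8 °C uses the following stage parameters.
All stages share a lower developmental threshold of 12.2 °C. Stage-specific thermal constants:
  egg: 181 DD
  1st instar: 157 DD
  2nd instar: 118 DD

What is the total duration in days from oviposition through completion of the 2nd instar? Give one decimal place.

Daily accumulation at 23.8 °C = 23.8 − 12.2 = 11.6 DD/day.
Total K = 181 + 157 + 118 = 456 DD.
Total duration = 456 / 11.6 = 39.310 ≈ 39.3 days.

39.3 days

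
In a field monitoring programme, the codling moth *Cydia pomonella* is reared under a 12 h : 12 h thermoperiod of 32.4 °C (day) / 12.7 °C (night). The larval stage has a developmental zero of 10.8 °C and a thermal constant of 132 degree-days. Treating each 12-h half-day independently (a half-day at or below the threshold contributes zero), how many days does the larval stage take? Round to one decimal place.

11.2 days

Day half: max(0, 32.4 − 10.8) × 0.5 = 21.6 × 0.5 = 10.80 DD.
Night half: max(0, 12.7 − 10.8) × 0.5 = 1.9 × 0.5 = 0.95 DD.
Per 24 h: 11.75 DD/day.
Duration = 132 / 11.75 = 11.234 ≈ 11.2 days.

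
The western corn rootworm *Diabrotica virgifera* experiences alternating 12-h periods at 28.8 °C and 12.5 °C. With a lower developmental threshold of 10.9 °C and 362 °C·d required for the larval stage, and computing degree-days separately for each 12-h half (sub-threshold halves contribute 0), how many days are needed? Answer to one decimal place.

Day half: max(0, 28.8 − 10.9) × 0.5 = 17.9 × 0.5 = 8.95 DD.
Night half: max(0, 12.5 − 10.9) × 0.5 = 1.6 × 0.5 = 0.80 DD.
Per 24 h: 9.75 DD/day.
Duration = 362 / 9.75 = 37.128 ≈ 37.1 days.

37.1 days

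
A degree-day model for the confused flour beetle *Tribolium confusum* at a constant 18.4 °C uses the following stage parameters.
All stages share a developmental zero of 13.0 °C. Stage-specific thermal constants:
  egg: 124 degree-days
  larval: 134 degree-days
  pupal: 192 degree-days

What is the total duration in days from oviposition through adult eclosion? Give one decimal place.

83.3 days

Daily accumulation at 18.4 °C = 18.4 − 13.0 = 5.4 DD/day.
Total K = 124 + 134 + 192 = 450 DD.
Total duration = 450 / 5.4 = 83.333 ≈ 83.3 days.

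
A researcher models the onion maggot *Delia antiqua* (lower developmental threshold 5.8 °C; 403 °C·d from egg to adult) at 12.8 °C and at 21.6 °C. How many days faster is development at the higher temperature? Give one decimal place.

At 12.8 °C: 403 / (12.8 − 5.8) = 403 / 7.0 = 57.571 d.
At 21.6 °C: 403 / (21.6 − 5.8) = 403 / 15.8 = 25.506 d.
Difference = |57.571 − 25.506| = 32.065 ≈ 32.1 days.

32.1 days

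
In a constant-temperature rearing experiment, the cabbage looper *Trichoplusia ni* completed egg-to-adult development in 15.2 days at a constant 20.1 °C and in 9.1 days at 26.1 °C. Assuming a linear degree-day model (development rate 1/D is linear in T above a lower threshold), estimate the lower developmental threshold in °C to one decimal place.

11.1 °C

Equal thermal constants: D₁(T₁ − T_b) = D₂(T₂ − T_b).
15.2·(20.1 − T_b) = 9.1·(26.1 − T_b)
T_b = (15.2·20.1 − 9.1·26.1) / (15.2 − 9.1) = 68.01 / 6.1 = 11.149 °C ≈ 11.1 °C.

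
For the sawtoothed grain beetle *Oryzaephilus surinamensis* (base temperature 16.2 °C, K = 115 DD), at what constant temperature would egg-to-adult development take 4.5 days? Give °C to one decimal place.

Required daily accumulation = 115 / 4.5 = 25.556 DD/day.
T = T_base + 25.556 = 16.2 + 25.556 = 41.756 ≈ 41.8 °C.

41.8 °C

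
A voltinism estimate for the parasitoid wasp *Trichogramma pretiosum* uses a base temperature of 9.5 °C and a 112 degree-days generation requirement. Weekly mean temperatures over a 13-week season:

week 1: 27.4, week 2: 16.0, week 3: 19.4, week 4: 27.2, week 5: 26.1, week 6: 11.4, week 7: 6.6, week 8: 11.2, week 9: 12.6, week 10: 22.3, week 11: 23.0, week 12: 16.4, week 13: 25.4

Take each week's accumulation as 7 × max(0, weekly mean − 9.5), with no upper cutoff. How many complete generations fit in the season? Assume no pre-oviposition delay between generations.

Weekly DD (7 × max(0, T̄ − 9.5)): 125.3, 45.5, 69.3, 123.9, 116.2, 13.3, 0.0, 11.9, 21.7, 89.6, 94.5, 48.3, 111.3.
Season total = 870.8 DD.
Complete generations = ⌊870.8 / 112⌋ = 7.

7 generations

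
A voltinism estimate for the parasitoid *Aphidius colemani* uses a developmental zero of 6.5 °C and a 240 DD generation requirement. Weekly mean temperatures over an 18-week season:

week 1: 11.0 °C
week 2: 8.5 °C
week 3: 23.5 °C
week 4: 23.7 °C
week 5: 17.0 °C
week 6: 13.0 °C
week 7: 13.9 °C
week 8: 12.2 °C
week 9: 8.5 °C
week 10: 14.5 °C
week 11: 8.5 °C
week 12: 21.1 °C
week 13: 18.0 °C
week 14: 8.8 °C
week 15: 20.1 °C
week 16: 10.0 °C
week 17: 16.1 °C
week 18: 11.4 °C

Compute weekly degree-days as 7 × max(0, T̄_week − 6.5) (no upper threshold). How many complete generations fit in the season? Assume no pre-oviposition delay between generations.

4 generations

Weekly DD (7 × max(0, T̄ − 6.5)): 31.5, 14.0, 119.0, 120.4, 73.5, 45.5, 51.8, 39.9, 14.0, 56.0, 14.0, 102.2, 80.5, 16.1, 95.2, 24.5, 67.2, 34.3.
Season total = 999.6 DD.
Complete generations = ⌊999.6 / 240⌋ = 4.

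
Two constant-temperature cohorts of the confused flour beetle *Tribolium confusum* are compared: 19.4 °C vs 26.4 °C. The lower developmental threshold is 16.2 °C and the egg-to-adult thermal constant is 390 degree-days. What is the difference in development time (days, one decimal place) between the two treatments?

83.6 days

At 19.4 °C: 390 / (19.4 − 16.2) = 390 / 3.2 = 121.875 d.
At 26.4 °C: 390 / (26.4 − 16.2) = 390 / 10.2 = 38.235 d.
Difference = |121.875 − 38.235| = 83.640 ≈ 83.6 days.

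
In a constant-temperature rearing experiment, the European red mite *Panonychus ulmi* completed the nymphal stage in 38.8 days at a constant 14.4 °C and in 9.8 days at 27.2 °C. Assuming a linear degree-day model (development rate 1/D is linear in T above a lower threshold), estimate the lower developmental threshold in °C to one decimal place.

Equal thermal constants: D₁(T₁ − T_b) = D₂(T₂ − T_b).
38.8·(14.4 − T_b) = 9.8·(27.2 − T_b)
T_b = (38.8·14.4 − 9.8·27.2) / (38.8 − 9.8) = 292.16 / 29.0 = 10.074 °C ≈ 10.1 °C.

10.1 °C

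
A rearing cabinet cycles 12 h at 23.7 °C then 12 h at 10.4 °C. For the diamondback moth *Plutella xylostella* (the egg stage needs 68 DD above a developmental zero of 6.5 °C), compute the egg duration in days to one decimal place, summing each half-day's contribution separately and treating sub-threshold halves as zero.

6.4 days

Day half: max(0, 23.7 − 6.5) × 0.5 = 17.2 × 0.5 = 8.60 DD.
Night half: max(0, 10.4 − 6.5) × 0.5 = 3.9 × 0.5 = 1.95 DD.
Per 24 h: 10.55 DD/day.
Duration = 68 / 10.55 = 6.445 ≈ 6.4 days.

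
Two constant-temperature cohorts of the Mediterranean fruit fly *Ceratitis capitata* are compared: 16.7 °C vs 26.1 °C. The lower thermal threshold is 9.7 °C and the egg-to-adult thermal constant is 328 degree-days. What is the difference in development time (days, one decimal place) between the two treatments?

At 16.7 °C: 328 / (16.7 − 9.7) = 328 / 7.0 = 46.857 d.
At 26.1 °C: 328 / (26.1 − 9.7) = 328 / 16.4 = 20.000 d.
Difference = |46.857 − 20.000| = 26.857 ≈ 26.9 days.

26.9 days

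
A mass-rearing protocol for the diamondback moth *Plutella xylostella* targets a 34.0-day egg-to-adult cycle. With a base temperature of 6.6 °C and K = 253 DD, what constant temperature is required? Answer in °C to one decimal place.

Required daily accumulation = 253 / 34.0 = 7.441 DD/day.
T = T_base + 7.441 = 6.6 + 7.441 = 14.041 ≈ 14.0 °C.

14.0 °C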